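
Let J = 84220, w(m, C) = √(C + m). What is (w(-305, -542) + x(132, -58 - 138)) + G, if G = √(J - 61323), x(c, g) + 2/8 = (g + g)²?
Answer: 614655/4 + √22897 + 11*I*√7 ≈ 1.5382e+5 + 29.103*I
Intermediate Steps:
x(c, g) = -¼ + 4*g² (x(c, g) = -¼ + (g + g)² = -¼ + (2*g)² = -¼ + 4*g²)
G = √22897 (G = √(84220 - 61323) = √22897 ≈ 151.32)
(w(-305, -542) + x(132, -58 - 138)) + G = (√(-542 - 305) + (-¼ + 4*(-58 - 138)²)) + √22897 = (√(-847) + (-¼ + 4*(-196)²)) + √22897 = (11*I*√7 + (-¼ + 4*38416)) + √22897 = (11*I*√7 + (-¼ + 153664)) + √22897 = (11*I*√7 + 614655/4) + √22897 = (614655/4 + 11*I*√7) + √22897 = 614655/4 + √22897 + 11*I*√7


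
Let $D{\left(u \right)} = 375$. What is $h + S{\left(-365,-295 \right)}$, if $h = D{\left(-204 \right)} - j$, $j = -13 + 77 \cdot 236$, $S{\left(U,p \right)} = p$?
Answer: $-18079$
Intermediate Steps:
$j = 18159$ ($j = -13 + 18172 = 18159$)
$h = -17784$ ($h = 375 - 18159 = -17784$)
$h + S{\left(-365,-295 \right)} = -17784 - 295 = -18079$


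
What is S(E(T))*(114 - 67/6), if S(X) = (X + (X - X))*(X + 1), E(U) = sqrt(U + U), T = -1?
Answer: -617/3 + 617*I*sqrt(2)/6 ≈ -205.67 + 145.43*I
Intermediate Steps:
E(U) = sqrt(2)*sqrt(U) (E(U) = sqrt(2*U) = sqrt(2)*sqrt(U))
S(X) = X*(1 + X) (S(X) = (X + 0)*(1 + X) = X*(1 + X))
S(E(T))*(114 - 67/6) = ((sqrt(2)*sqrt(-1))*(1 + sqrt(2)*sqrt(-1)))*(114 - 67/6) = ((sqrt(2)*I)*(1 + sqrt(2)*I))*(114 - 67*1/6) = ((I*sqrt(2))*(1 + I*sqrt(2)))*(114 - 67/6) = (I*sqrt(2)*(1 + I*sqrt(2)))*(617/6) = 617*I*sqrt(2)*(1 + I*sqrt(2))/6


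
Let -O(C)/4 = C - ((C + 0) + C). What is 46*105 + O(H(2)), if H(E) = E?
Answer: 4838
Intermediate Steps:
O(C) = 4*C (O(C) = -4*(C - ((C + 0) + C)) = -4*(C - (C + C)) = -4*(C - 2*C) = -(-4)*C = 4*C)
46*105 + O(H(2)) = 46*105 + 4*2 = 4830 + 8 = 4838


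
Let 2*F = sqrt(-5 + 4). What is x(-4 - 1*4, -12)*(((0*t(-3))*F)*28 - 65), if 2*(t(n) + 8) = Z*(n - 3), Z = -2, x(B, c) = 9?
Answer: -585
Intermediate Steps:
t(n) = -5 - n (t(n) = -8 + (-2*(n - 3))/2 = -8 + (-2*(-3 + n))/2 = -8 + (6 - 2*n)/2 = -8 + (3 - n) = -5 - n)
F = I/2 (F = sqrt(-5 + 4)/2 = sqrt(-1)/2 = I/2 ≈ 0.5*I)
x(-4 - 1*4, -12)*(((0*t(-3))*F)*28 - 65) = 9*(((0*(-5 - 1*(-3)))*(I/2))*28 - 65) = 9*(((0*(-5 + 3))*(I/2))*28 - 65) = 9*(((0*(-2))*(I/2))*28 - 65) = 9*((0*(I/2))*28 - 65) = 9*(0*28 - 65) = 9*(0 - 65) = 9*(-65) = -585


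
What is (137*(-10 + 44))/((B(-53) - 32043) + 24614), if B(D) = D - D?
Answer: -274/437 ≈ -0.62700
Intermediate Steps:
B(D) = 0
(137*(-10 + 44))/((B(-53) - 32043) + 24614) = (137*(-10 + 44))/((0 - 32043) + 24614) = (137*34)/(-32043 + 24614) = 4658/(-7429) = 4658*(-1/7429) = -274/437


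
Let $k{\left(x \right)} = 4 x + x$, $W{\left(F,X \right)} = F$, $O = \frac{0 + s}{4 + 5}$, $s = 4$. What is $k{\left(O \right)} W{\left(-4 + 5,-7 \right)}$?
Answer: $\frac{20}{9} \approx 2.2222$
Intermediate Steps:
$O = \frac{4}{9}$ ($O = \frac{0 + 4}{4 + 5} = \frac{4}{9} \approx 0.44444$)
$k{\left(x \right)} = 5 x$
$k{\left(O \right)} W{\left(-4 + 5,-7 \right)} = 5 \cdot \frac{4}{9} \left(-4 + 5\right) = \frac{20}{9} \cdot 1 = \frac{20}{9}$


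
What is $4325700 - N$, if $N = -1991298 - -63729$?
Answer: $6253269$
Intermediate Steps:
$N = -1927569$ ($N = -1991298 + 63729 = -1927569$)
$4325700 - N = 4325700 - -1927569 = 4325700 + 1927569 = 6253269$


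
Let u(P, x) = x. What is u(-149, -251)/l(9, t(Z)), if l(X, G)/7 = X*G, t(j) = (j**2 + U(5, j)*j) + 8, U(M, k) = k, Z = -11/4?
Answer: -2008/11655 ≈ -0.17229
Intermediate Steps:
Z = -11/4 (Z = -11*1/4 = -11/4 ≈ -2.7500)
t(j) = 8 + 2*j**2 (t(j) = (j**2 + j*j) + 8 = (j**2 + j**2) + 8 = 2*j**2 + 8 = 8 + 2*j**2)
l(X, G) = 7*G*X (l(X, G) = 7*(X*G) = 7*(G*X) = 7*G*X)
u(-149, -251)/l(9, t(Z)) = -251*1/(63*(8 + 2*(-11/4)**2)) = -251*1/(63*(8 + 2*(121/16))) = -251*1/(63*(8 + 121/8)) = -251/(7*(185/8)*9) = -251/11655/8 = -251*8/11655 = -2008/11655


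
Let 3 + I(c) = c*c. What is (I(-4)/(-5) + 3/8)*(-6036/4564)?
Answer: 134301/45640 ≈ 2.9426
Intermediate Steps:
I(c) = -3 + c² (I(c) = -3 + c*c = -3 + c²)
(I(-4)/(-5) + 3/8)*(-6036/4564) = ((-3 + (-4)²)/(-5) + 3/8)*(-6036/4564) = ((-3 + 16)*(-⅕) + 3*(⅛))*(-6036*1/4564) = (13*(-⅕) + 3/8)*(-1509/1141) = (-13/5 + 3/8)*(-1509/1141) = -89/40*(-1509/1141) = 134301/45640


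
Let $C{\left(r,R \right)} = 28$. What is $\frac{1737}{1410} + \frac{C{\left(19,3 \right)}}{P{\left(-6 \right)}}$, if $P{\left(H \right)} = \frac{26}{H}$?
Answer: $- \frac{31953}{6110} \approx -5.2296$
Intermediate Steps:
$\frac{1737}{1410} + \frac{C{\left(19,3 \right)}}{P{\left(-6 \right)}} = \frac{1737}{1410} + \frac{28}{26 \frac{1}{-6}} = 1737 \cdot \frac{1}{1410} + \frac{28}{26 \left(- \frac{1}{6}\right)} = \frac{579}{470} + \frac{28}{- \frac{13}{3}} = \frac{579}{470} + 28 \left(- \frac{3}{13}\right) = \frac{579}{470} - \frac{84}{13} = - \frac{31953}{6110}$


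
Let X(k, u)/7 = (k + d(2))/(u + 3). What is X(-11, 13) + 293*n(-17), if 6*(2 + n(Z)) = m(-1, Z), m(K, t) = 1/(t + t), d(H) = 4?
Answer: -481847/816 ≈ -590.50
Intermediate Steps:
m(K, t) = 1/(2*t)
n(Z) = -2 + 1/(12*Z) (n(Z) = -2 + (1/(2*Z))/6 = -2 + 1/(12*Z))
X(k, u) = 7*(4 + k)/(3 + u) (X(k, u) = 7*((k + 4)/(u + 3)) = 7*((4 + k)/(3 + u)) = 7*(4 + k)/(3 + u))
X(-11, 13) + 293*n(-17) = 7*(4 - 11)/(3 + 13) + 293*(-2 + (1/12)/(-17)) = 7*(-7)/16 + 293*(-2 + (1/12)*(-1/17)) = 7*(1/16)*(-7) + 293*(-2 - 1/204) = -49/16 + 293*(-409/204) = -49/16 - 119837/204 = -481847/816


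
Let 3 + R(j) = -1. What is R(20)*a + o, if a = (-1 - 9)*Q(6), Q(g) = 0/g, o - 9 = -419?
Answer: -410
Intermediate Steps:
o = -410 (o = 9 - 419 = -410)
Q(g) = 0
R(j) = -4 (R(j) = -3 - 1 = -4)
a = 0 (a = (-1 - 9)*0 = -10*0 = 0)
R(20)*a + o = -4*0 - 410 = 0 - 410 = -410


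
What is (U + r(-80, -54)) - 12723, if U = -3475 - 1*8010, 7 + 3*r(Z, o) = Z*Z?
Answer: -22077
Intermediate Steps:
r(Z, o) = -7/3 + Z**2/3 (r(Z, o) = -7/3 + (Z*Z)/3 = -7/3 + Z**2/3)
U = -11485 (U = -3475 - 8010 = -11485)
(U + r(-80, -54)) - 12723 = (-11485 + (-7/3 + (1/3)*(-80)**2)) - 12723 = (-11485 + (-7/3 + (1/3)*6400)) - 12723 = (-11485 + (-7/3 + 6400/3)) - 12723 = (-11485 + 2131) - 12723 = -9354 - 12723 = -22077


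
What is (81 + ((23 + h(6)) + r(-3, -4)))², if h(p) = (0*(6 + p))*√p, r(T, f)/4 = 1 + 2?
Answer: 13456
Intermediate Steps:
r(T, f) = 12 (r(T, f) = 4*(1 + 2) = 4*3 = 12)
h(p) = 0 (h(p) = 0*√p = 0)
(81 + ((23 + h(6)) + r(-3, -4)))² = (81 + ((23 + 0) + 12))² = (81 + (23 + 12))² = (81 + 35)² = 116² = 13456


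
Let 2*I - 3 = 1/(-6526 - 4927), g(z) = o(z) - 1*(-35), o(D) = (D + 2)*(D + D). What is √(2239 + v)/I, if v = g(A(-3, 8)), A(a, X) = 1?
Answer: 22906*√570/17179 ≈ 31.834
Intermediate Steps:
o(D) = 2*D*(2 + D) (o(D) = (2 + D)*(2*D) = 2*D*(2 + D))
g(z) = 35 + 2*z*(2 + z) (g(z) = 2*z*(2 + z) - 1*(-35) = 2*z*(2 + z) + 35 = 35 + 2*z*(2 + z))
v = 41 (v = 35 + 2*1*(2 + 1) = 35 + 2*1*3 = 35 + 6 = 41)
I = 17179/11453 (I = 3/2 + 1/(2*(-6526 - 4927)) = 3/2 + (½)/(-11453) = 3/2 + (½)*(-1/11453) = 3/2 - 1/22906 = 17179/11453 ≈ 1.5000)
√(2239 + v)/I = √(2239 + 41)/(17179/11453) = √2280*(11453/17179) = (2*√570)*(11453/17179) = 22906*√570/17179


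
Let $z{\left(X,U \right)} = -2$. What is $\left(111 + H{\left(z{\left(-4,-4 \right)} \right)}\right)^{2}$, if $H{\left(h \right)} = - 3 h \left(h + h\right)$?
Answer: $7569$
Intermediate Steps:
$H{\left(h \right)} = - 6 h^{2}$ ($H{\left(h \right)} = - 3 h 2 h = - 6 h^{2}$)
$\left(111 + H{\left(z{\left(-4,-4 \right)} \right)}\right)^{2} = \left(111 - 6 \left(-2\right)^{2}\right)^{2} = \left(111 - 24\right)^{2} = 87^{2} = 7569$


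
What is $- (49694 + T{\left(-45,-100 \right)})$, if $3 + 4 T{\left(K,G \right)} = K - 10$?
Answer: $- \frac{99359}{2} \approx -49680.0$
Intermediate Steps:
$T{\left(K,G \right)} = - \frac{13}{4} + \frac{K}{4}$ ($T{\left(K,G \right)} = - \frac{3}{4} + \frac{K - 10}{4} = - \frac{3}{4} + \frac{-10 + K}{4} = - \frac{3}{4} + \left(- \frac{5}{2} + \frac{K}{4}\right) = - \frac{13}{4} + \frac{K}{4}$)
$- (49694 + T{\left(-45,-100 \right)}) = - (49694 + \left(- \frac{13}{4} + \frac{1}{4} \left(-45\right)\right)) = - (49694 - \frac{29}{2}) = \left(-1\right) \frac{99359}{2} = - \frac{99359}{2}$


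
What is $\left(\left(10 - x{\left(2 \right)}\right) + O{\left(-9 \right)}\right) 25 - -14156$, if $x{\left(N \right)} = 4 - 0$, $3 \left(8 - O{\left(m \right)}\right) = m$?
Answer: $14581$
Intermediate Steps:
$O{\left(m \right)} = 8 - \frac{m}{3}$
$x{\left(N \right)} = 4$ ($x{\left(N \right)} = 4 + 0 = 4$)
$\left(\left(10 - x{\left(2 \right)}\right) + O{\left(-9 \right)}\right) 25 - -14156 = \left(\left(10 - 4\right) + \left(8 - -3\right)\right) 25 - -14156 = \left(\left(10 - 4\right) + \left(8 + 3\right)\right) 25 + 14156 = \left(6 + 11\right) 25 + 14156 = 17 \cdot 25 + 14156 = 425 + 14156 = 14581$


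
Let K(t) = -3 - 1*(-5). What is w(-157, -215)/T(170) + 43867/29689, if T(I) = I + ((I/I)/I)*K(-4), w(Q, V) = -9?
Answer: 203736644/143011913 ≈ 1.4246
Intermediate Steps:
K(t) = 2 (K(t) = -3 + 5 = 2)
T(I) = I + 2/I (T(I) = I + ((I/I)/I)*2 = I + (1/I)*2 = I + 2/I)
w(-157, -215)/T(170) + 43867/29689 = -9/(170 + 2/170) + 43867/29689 = -9/(170 + 2*(1/170)) + 43867*(1/29689) = -9/(170 + 1/85) + 43867/29689 = -9/14451/85 + 43867/29689 = -9*85/14451 + 43867/29689 = -255/4817 + 43867/29689 = 203736644/143011913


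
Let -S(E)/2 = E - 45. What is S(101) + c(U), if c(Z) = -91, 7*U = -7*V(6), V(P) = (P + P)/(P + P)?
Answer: -203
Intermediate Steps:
S(E) = 90 - 2*E (S(E) = -2*(E - 45) = -2*(-45 + E) = 90 - 2*E)
V(P) = 1 (V(P) = (2*P)/((2*P)) = (2*P)*(1/(2*P)) = 1)
U = -1 (U = (-7*1)/7 = (⅐)*(-7) = -1)
S(101) + c(U) = (90 - 2*101) - 91 = (90 - 202) - 91 = -112 - 91 = -203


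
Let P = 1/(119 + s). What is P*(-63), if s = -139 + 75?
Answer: -63/55 ≈ -1.1455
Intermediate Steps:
s = -64
P = 1/55 (P = 1/(119 - 64) = 1/55 ≈ 0.018182)
P*(-63) = (1/55)*(-63) = -63/55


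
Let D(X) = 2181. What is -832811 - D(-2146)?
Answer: -834992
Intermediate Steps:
-832811 - D(-2146) = -832811 - 1*2181 = -832811 - 2181 = -834992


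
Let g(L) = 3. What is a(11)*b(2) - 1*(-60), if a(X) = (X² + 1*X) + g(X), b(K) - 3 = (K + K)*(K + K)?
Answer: 2625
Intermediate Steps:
b(K) = 3 + 4*K² (b(K) = 3 + (K + K)*(K + K) = 3 + (2*K)*(2*K) = 3 + 4*K²)
a(X) = 3 + X + X² (a(X) = (X² + 1*X) + 3 = (X² + X) + 3 = (X + X²) + 3 = 3 + X + X²)
a(11)*b(2) - 1*(-60) = (3 + 11 + 11²)*(3 + 4*2²) - 1*(-60) = (3 + 11 + 121)*(3 + 4*4) + 60 = 135*(3 + 16) + 60 = 135*19 + 60 = 2565 + 60 = 2625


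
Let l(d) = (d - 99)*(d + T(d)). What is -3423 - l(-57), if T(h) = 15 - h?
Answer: -1083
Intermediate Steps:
l(d) = -1485 + 15*d (l(d) = (d - 99)*(d + (15 - d)) = (-99 + d)*15 = -1485 + 15*d)
-3423 - l(-57) = -3423 - (-1485 + 15*(-57)) = -3423 - (-1485 - 855) = -3423 - 1*(-2340) = -3423 + 2340 = -1083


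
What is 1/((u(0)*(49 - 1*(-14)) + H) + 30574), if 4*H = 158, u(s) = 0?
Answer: 2/61227 ≈ 3.2665e-5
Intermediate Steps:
H = 79/2 (H = (¼)*158 = 79/2 ≈ 39.500)
1/((u(0)*(49 - 1*(-14)) + H) + 30574) = 1/((0*(49 - 1*(-14)) + 79/2) + 30574) = 1/((0*(49 + 14) + 79/2) + 30574) = 1/((0*63 + 79/2) + 30574) = 1/((0 + 79/2) + 30574) = 1/(79/2 + 30574) = 1/(61227/2) = 2/61227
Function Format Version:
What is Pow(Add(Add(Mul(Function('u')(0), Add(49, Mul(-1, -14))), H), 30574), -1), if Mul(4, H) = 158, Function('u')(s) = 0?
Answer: Rational(2, 61227) ≈ 3.2665e-5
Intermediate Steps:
H = Rational(79, 2) (H = Mul(Rational(1, 4), 158) = Rational(79, 2) ≈ 39.500)
Pow(Add(Add(Mul(Function('u')(0), Add(49, Mul(-1, -14))), H), 30574), -1) = Pow(Add(Add(Mul(0, Add(49, Mul(-1, -14))), Rational(79, 2)), 30574), -1) = Pow(Add(Add(Mul(0, Add(49, 14)), Rational(79, 2)), 30574), -1) = Pow(Add(Add(Mul(0, 63), Rational(79, 2)), 30574), -1) = Pow(Add(Add(0, Rational(79, 2)), 30574), -1) = Pow(Add(Rational(79, 2), 30574), -1) = Pow(Rational(61227, 2), -1) = Rational(2, 61227)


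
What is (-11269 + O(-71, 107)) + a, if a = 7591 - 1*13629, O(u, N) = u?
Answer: -17378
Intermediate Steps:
a = -6038 (a = 7591 - 13629 = -6038)
(-11269 + O(-71, 107)) + a = (-11269 - 71) - 6038 = -11340 - 6038 = -17378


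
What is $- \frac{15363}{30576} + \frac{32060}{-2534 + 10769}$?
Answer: $\frac{56916817}{16786224} \approx 3.3907$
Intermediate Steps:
$- \frac{15363}{30576} + \frac{32060}{-2534 + 10769} = \left(-15363\right) \frac{1}{30576} + \frac{32060}{8235} = - \frac{5121}{10192} + 32060 \cdot \frac{1}{8235} = - \frac{5121}{10192} + \frac{6412}{1647} = \frac{56916817}{16786224}$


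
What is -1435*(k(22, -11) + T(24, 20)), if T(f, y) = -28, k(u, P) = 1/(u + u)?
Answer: 1766485/44 ≈ 40147.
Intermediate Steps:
k(u, P) = 1/(2*u)
-1435*(k(22, -11) + T(24, 20)) = -1435*((1/2)/22 - 28) = -1435*((1/2)*(1/22) - 28) = -1435*(1/44 - 28) = -1435*(-1231/44) = 1766485/44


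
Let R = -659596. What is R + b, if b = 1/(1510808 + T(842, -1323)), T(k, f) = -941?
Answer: -995902233731/1509867 ≈ -6.5960e+5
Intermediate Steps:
b = 1/1509867 (b = 1/(1510808 - 941) = 1/1509867 ≈ 6.6231e-7)
R + b = -659596 + 1/1509867 = -995902233731/1509867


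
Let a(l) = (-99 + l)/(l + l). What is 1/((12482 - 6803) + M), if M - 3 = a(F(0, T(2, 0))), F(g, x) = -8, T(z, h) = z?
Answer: 16/91019 ≈ 0.00017579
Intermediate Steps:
a(l) = (-99 + l)/(2*l) (a(l) = (-99 + l)/((2*l)) = (-99 + l)*(1/(2*l)) = (-99 + l)/(2*l))
M = 155/16 (M = 3 + (1/2)*(-99 - 8)/(-8) = 3 + (1/2)*(-1/8)*(-107) = 3 + 107/16 = 155/16 ≈ 9.6875)
1/((12482 - 6803) + M) = 1/((12482 - 6803) + 155/16) = 1/(5679 + 155/16) = 1/(91019/16) = 16/91019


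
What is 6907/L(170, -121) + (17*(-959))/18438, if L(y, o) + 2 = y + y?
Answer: 4351459/222573 ≈ 19.551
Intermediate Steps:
L(y, o) = -2 + 2*y (L(y, o) = -2 + (y + y) = -2 + 2*y)
6907/L(170, -121) + (17*(-959))/18438 = 6907/(-2 + 2*170) + (17*(-959))/18438 = 6907/(-2 + 340) - 16303*1/18438 = 6907/338 - 2329/2634 = 4351459/222573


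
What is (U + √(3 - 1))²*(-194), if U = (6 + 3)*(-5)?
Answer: -393238 + 17460*√2 ≈ -3.6855e+5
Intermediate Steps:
U = -45 (U = 9*(-5) = -45)
(U + √(3 - 1))²*(-194) = (-45 + √(3 - 1))²*(-194) = (-45 + √2)²*(-194) = -194*(-45 + √2)²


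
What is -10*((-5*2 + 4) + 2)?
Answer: 40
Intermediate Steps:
-10*((-5*2 + 4) + 2) = -10*((-10 + 4) + 2) = -10*(-6 + 2) = -10*(-4) = 40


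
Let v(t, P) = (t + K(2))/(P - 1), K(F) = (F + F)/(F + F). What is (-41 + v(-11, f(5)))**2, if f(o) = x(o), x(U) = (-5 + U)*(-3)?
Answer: 961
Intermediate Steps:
x(U) = 15 - 3*U
K(F) = 1 (K(F) = (2*F)/((2*F)) = (2*F)*(1/(2*F)) = 1)
f(o) = 15 - 3*o
v(t, P) = (1 + t)/(-1 + P) (v(t, P) = (t + 1)/(P - 1) = (1 + t)/(-1 + P))
(-41 + v(-11, f(5)))**2 = (-41 + (1 - 11)/(-1 + (15 - 3*5)))**2 = (-41 - 10/(-1 + (15 - 15)))**2 = (-41 - 10/(-1 + 0))**2 = (-41 - 10/(-1))**2 = (-41 - 1*(-10))**2 = (-41 + 10)**2 = (-31)**2 = 961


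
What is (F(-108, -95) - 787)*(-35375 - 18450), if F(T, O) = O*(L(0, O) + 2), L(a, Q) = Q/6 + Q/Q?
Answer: -139568225/6 ≈ -2.3261e+7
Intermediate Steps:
L(a, Q) = 1 + Q/6 (L(a, Q) = Q*(⅙) + 1 = Q/6 + 1 = 1 + Q/6)
F(T, O) = O*(3 + O/6) (F(T, O) = O*((1 + O/6) + 2) = O*(3 + O/6))
(F(-108, -95) - 787)*(-35375 - 18450) = ((⅙)*(-95)*(18 - 95) - 787)*(-35375 - 18450) = ((⅙)*(-95)*(-77) - 787)*(-53825) = (7315/6 - 787)*(-53825) = (2593/6)*(-53825) = -139568225/6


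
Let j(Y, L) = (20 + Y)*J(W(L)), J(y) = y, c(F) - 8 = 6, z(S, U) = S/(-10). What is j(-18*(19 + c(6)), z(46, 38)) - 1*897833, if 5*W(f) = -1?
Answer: -4488591/5 ≈ -8.9772e+5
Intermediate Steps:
W(f) = -1/5 (W(f) = (1/5)*(-1) = -1/5)
z(S, U) = -S/10 (z(S, U) = S*(-1/10) = -S/10)
c(F) = 14 (c(F) = 8 + 6 = 14)
j(Y, L) = -4 - Y/5 (j(Y, L) = (20 + Y)*(-1/5) = -4 - Y/5)
j(-18*(19 + c(6)), z(46, 38)) - 1*897833 = (-4 - (-18)*(19 + 14)/5) - 1*897833 = (-4 - (-18)*33/5) - 897833 = (-4 - 1/5*(-594)) - 897833 = (-4 + 594/5) - 897833 = 574/5 - 897833 = -4488591/5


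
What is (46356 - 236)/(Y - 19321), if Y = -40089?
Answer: -4612/5941 ≈ -0.77630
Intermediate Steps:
(46356 - 236)/(Y - 19321) = (46356 - 236)/(-40089 - 19321) = 46120/(-59410) = 46120*(-1/59410) = -4612/5941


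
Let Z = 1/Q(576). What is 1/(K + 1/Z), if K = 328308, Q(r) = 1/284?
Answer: 284/93239473 ≈ 3.0459e-6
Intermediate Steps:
Q(r) = 1/284
Z = 284 (Z = 1/(1/284) = 284)
1/(K + 1/Z) = 1/(328308 + 1/284) = 1/(93239473/284) = 284/93239473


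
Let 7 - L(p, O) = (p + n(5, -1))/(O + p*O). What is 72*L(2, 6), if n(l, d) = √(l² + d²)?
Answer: 496 - 4*√26 ≈ 475.60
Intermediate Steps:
n(l, d) = √(d² + l²)
L(p, O) = 7 - (p + √26)/(O + O*p) (L(p, O) = 7 - (p + √((-1)² + 5²))/(O + p*O) = 7 - (p + √(1 + 25))/(O + O*p) = 7 - (p + √26)/(O + O*p))
72*L(2, 6) = 72*((-1*2 - √26 + 7*6 + 7*6*2)/(6*(1 + 2))) = 72*((⅙)*(-2 - √26 + 42 + 84)/3) = 72*((⅙)*(⅓)*(124 - √26)) = 72*(62/9 - √26/18) = 496 - 4*√26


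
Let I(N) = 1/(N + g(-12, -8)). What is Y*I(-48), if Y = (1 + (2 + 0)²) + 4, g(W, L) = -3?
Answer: -3/17 ≈ -0.17647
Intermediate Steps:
I(N) = 1/(-3 + N) (I(N) = 1/(N - 3) = 1/(-3 + N))
Y = 9 (Y = (1 + 2²) + 4 = (1 + 4) + 4 = 5 + 4 = 9)
Y*I(-48) = 9/(-3 - 48) = 9/(-51) = 9*(-1/51) = -3/17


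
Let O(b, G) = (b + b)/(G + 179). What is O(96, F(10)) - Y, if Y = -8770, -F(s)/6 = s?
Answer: 1043822/119 ≈ 8771.6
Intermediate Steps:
F(s) = -6*s
O(b, G) = 2*b/(179 + G) (O(b, G) = (2*b)/(179 + G) = 2*b/(179 + G))
O(96, F(10)) - Y = 2*96/(179 - 6*10) - 1*(-8770) = 2*96/(179 - 60) + 8770 = 2*96/119 + 8770 = 2*96*(1/119) + 8770 = 192/119 + 8770 = 1043822/119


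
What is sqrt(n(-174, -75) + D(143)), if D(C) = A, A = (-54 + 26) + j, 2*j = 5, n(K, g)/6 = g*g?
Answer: sqrt(134898)/2 ≈ 183.64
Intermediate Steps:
n(K, g) = 6*g**2 (n(K, g) = 6*(g*g) = 6*g**2)
j = 5/2 (j = (1/2)*5 = 5/2 ≈ 2.5000)
A = -51/2 (A = (-54 + 26) + 5/2 = -28 + 5/2 = -51/2 ≈ -25.500)
D(C) = -51/2
sqrt(n(-174, -75) + D(143)) = sqrt(6*(-75)**2 - 51/2) = sqrt(6*5625 - 51/2) = sqrt(33750 - 51/2) = sqrt(67449/2) = sqrt(134898)/2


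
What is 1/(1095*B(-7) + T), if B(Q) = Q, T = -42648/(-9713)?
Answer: -9713/74407497 ≈ -0.00013054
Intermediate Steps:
T = 42648/9713 (T = -42648*(-1/9713) = 42648/9713 ≈ 4.3908)
1/(1095*B(-7) + T) = 1/(1095*(-7) + 42648/9713) = 1/(-7665 + 42648/9713) = 1/(-74407497/9713) = -9713/74407497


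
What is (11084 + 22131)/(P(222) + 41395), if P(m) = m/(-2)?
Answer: 33215/41284 ≈ 0.80455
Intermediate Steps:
P(m) = -m/2 (P(m) = m*(-1/2) = -m/2)
(11084 + 22131)/(P(222) + 41395) = (11084 + 22131)/(-1/2*222 + 41395) = 33215/(-111 + 41395) = 33215/41284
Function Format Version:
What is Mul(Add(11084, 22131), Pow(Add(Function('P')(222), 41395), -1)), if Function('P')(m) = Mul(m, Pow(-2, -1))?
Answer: Rational(33215, 41284) ≈ 0.80455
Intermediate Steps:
Function('P')(m) = Mul(Rational(-1, 2), m) (Function('P')(m) = Mul(m, Rational(-1, 2)) = Mul(Rational(-1, 2), m))
Mul(Add(11084, 22131), Pow(Add(Function('P')(222), 41395), -1)) = Mul(Add(11084, 22131), Pow(Add(Mul(Rational(-1, 2), 222), 41395), -1)) = Mul(33215, Pow(Add(-111, 41395), -1)) = Mul(33215, Pow(41284, -1)) = Mul(33215, Rational(1, 41284)) = Rational(33215, 41284)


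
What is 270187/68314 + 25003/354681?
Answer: 97538250289/24229677834 ≈ 4.0256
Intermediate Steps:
270187/68314 + 25003/354681 = 97538250289/24229677834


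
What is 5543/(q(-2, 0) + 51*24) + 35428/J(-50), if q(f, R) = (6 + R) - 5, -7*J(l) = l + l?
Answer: 3043494/1225 ≈ 2484.5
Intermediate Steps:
J(l) = -2*l/7 (J(l) = -(l + l)/7 = -2*l/7)
q(f, R) = 1 + R
5543/(q(-2, 0) + 51*24) + 35428/J(-50) = 5543/((1 + 0) + 51*24) + 35428/((-2/7*(-50))) = 5543/(1 + 1224) + 35428/(100/7) = 5543/1225 + 35428*(7/100) = 5543*(1/1225) + 61999/25 = 5543/1225 + 61999/25 = 3043494/1225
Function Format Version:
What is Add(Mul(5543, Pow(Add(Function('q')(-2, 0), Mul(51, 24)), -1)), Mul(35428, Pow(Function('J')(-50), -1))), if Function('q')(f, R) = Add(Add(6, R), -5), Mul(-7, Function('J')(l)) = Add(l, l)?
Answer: Rational(3043494, 1225) ≈ 2484.5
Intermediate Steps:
Function('J')(l) = Mul(Rational(-2, 7), l) (Function('J')(l) = Mul(Rational(-1, 7), Add(l, l)) = Mul(Rational(-1, 7), Mul(2, l)) = Mul(Rational(-2, 7), l))
Function('q')(f, R) = Add(1, R)
Add(Mul(5543, Pow(Add(Function('q')(-2, 0), Mul(51, 24)), -1)), Mul(35428, Pow(Function('J')(-50), -1))) = Add(Mul(5543, Pow(Add(Add(1, 0), Mul(51, 24)), -1)), Mul(35428, Pow(Mul(Rational(-2, 7), -50), -1))) = Add(Mul(5543, Pow(Add(1, 1224), -1)), Mul(35428, Pow(Rational(100, 7), -1))) = Add(Mul(5543, Pow(1225, -1)), Mul(35428, Rational(7, 100))) = Add(Mul(5543, Rational(1, 1225)), Rational(61999, 25)) = Add(Rational(5543, 1225), Rational(61999, 25)) = Rational(3043494, 1225)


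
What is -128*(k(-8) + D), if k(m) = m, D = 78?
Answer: -8960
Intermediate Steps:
-128*(k(-8) + D) = -128*(-8 + 78) = -128*70 = -8960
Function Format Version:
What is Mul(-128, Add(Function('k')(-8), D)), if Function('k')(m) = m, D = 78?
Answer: -8960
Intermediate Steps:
Mul(-128, Add(Function('k')(-8), D)) = Mul(-128, Add(-8, 78)) = Mul(-128, 70) = -8960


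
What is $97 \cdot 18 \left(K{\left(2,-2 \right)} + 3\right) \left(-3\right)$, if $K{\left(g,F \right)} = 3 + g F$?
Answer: $-10476$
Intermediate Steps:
$K{\left(g,F \right)} = 3 + F g$
$97 \cdot 18 \left(K{\left(2,-2 \right)} + 3\right) \left(-3\right) = 97 \cdot 18 \left(\left(3 - 4\right) + 3\right) \left(-3\right) = 1746 \left(\left(3 - 4\right) + 3\right) \left(-3\right) = 1746 \left(-1 + 3\right) \left(-3\right) = 1746 \cdot 2 \left(-3\right) = 1746 \left(-6\right) = -10476$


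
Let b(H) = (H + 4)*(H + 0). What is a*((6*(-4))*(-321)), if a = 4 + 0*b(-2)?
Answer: 30816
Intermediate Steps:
b(H) = H*(4 + H) (b(H) = (4 + H)*H = H*(4 + H))
a = 4 (a = 4 + 0*(-2*(4 - 2)) = 4 + 0*(-2*2) = 4 + 0*(-4) = 4 + 0 = 4)
a*((6*(-4))*(-321)) = 4*((6*(-4))*(-321)) = 4*(-24*(-321)) = 4*7704 = 30816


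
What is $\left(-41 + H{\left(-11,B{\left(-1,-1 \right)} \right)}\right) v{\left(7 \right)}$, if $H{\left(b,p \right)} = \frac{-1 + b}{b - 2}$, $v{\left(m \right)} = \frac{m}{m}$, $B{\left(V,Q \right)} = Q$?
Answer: $- \frac{521}{13} \approx -40.077$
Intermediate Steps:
$v{\left(m \right)} = 1$
$H{\left(b,p \right)} = \frac{-1 + b}{-2 + b}$
$\left(-41 + H{\left(-11,B{\left(-1,-1 \right)} \right)}\right) v{\left(7 \right)} = \left(-41 + \frac{-1 - 11}{-2 - 11}\right) 1 = \left(-41 + \frac{1}{-13} \left(-12\right)\right) 1 = \left(-41 - - \frac{12}{13}\right) 1 = \left(-41 + \frac{12}{13}\right) 1 = \left(- \frac{521}{13}\right) 1 = - \frac{521}{13}$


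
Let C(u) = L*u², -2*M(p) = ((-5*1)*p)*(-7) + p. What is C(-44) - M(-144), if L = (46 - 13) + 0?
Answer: 61296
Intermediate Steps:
L = 33 (L = 33 + 0 = 33)
M(p) = -18*p (M(p) = -(((-5*1)*p)*(-7) + p)/2 = -(-5*p*(-7) + p)/2 = -(35*p + p)/2 = -18*p)
C(u) = 33*u²
C(-44) - M(-144) = 33*(-44)² - (-18)*(-144) = 33*1936 - 1*2592 = 63888 - 2592 = 61296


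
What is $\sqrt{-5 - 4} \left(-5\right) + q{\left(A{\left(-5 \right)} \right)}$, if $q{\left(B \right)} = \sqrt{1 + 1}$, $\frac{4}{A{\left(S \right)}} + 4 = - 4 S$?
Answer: $\sqrt{2} - 15 i \approx 1.4142 - 15.0 i$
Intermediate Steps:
$A{\left(S \right)} = \frac{4}{-4 - 4 S}$
$q{\left(B \right)} = \sqrt{2}$
$\sqrt{-5 - 4} \left(-5\right) + q{\left(A{\left(-5 \right)} \right)} = \sqrt{-5 - 4} \left(-5\right) + \sqrt{2} = \sqrt{-9} \left(-5\right) + \sqrt{2} = 3 i \left(-5\right) + \sqrt{2} = - 15 i + \sqrt{2} = \sqrt{2} - 15 i$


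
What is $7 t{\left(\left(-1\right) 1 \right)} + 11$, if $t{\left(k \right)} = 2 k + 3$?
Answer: $18$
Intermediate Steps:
$t{\left(k \right)} = 3 + 2 k$
$7 t{\left(\left(-1\right) 1 \right)} + 11 = 7 \left(3 + 2 \left(\left(-1\right) 1\right)\right) + 11 = 7 \left(3 + 2 \left(-1\right)\right) + 11 = 7 \left(3 - 2\right) + 11 = 7 \cdot 1 + 11 = 7 + 11 = 18$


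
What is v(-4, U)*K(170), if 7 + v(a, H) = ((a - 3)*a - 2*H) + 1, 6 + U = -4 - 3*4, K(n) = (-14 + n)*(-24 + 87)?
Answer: 648648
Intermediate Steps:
K(n) = -882 + 63*n (K(n) = (-14 + n)*63 = -882 + 63*n)
U = -22 (U = -6 + (-4 - 3*4) = -6 + (-4 - 12) = -6 - 16 = -22)
v(a, H) = -6 - 2*H + a*(-3 + a) (v(a, H) = -7 + (((a - 3)*a - 2*H) + 1) = -7 + (((-3 + a)*a - 2*H) + 1) = -7 + ((a*(-3 + a) - 2*H) + 1) = -7 + ((-2*H + a*(-3 + a)) + 1) = -7 + (1 - 2*H + a*(-3 + a)) = -6 - 2*H + a*(-3 + a))
v(-4, U)*K(170) = (-6 + (-4)**2 - 3*(-4) - 2*(-22))*(-882 + 63*170) = (-6 + 16 + 12 + 44)*(-882 + 10710) = 66*9828 = 648648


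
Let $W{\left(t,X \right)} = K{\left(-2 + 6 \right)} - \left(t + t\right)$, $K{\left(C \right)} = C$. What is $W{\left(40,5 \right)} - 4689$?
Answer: $-4765$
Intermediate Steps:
$W{\left(t,X \right)} = 4 - 2 t$ ($W{\left(t,X \right)} = \left(-2 + 6\right) - \left(t + t\right) = 4 - 2 t$)
$W{\left(40,5 \right)} - 4689 = \left(4 - 80\right) - 4689 = -76 - 4689 = -4765$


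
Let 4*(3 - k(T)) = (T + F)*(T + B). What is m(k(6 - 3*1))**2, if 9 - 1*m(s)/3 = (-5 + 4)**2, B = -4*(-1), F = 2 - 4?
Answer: 576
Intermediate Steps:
F = -2
B = 4
k(T) = 3 - (-2 + T)*(4 + T)/4 (k(T) = 3 - (T - 2)*(T + 4)/4 = 3 - (-2 + T)*(4 + T)/4)
m(s) = 24 (m(s) = 27 - 3*(-5 + 4)**2 = 27 - 3*(-1)**2 = 27 - 3*1 = 27 - 3 = 24)
m(k(6 - 3*1))**2 = 24**2 = 576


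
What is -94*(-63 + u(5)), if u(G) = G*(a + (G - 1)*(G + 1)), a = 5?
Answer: -7708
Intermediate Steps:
u(G) = G*(5 + (1 + G)*(-1 + G)) (u(G) = G*(5 + (G - 1)*(G + 1)) = G*(5 + (-1 + G)*(1 + G)) = G*(5 + (1 + G)*(-1 + G)))
-94*(-63 + u(5)) = -94*(-63 + 5*(4 + 5²)) = -94*(-63 + 5*(4 + 25)) = -94*(-63 + 5*29) = -94*(-63 + 145) = -94*82 = -7708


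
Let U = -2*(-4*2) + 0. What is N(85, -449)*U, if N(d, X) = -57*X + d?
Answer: 410848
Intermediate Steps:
N(d, X) = d - 57*X
U = 16 (U = -(-16) + 0 = -2*(-8) + 0 = 16 + 0 = 16)
N(85, -449)*U = (85 - 57*(-449))*16 = (85 + 25593)*16 = 25678*16 = 410848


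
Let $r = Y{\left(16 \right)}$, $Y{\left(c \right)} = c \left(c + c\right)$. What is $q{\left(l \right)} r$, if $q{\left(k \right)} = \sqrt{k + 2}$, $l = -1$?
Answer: $512$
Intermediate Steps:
$q{\left(k \right)} = \sqrt{2 + k}$
$Y{\left(c \right)} = 2 c^{2}$ ($Y{\left(c \right)} = c 2 c = 2 c^{2}$)
$r = 512$ ($r = 2 \cdot 16^{2} = 2 \cdot 256 = 512$)
$q{\left(l \right)} r = \sqrt{2 - 1} \cdot 512 = \sqrt{1} \cdot 512 = 1 \cdot 512 = 512$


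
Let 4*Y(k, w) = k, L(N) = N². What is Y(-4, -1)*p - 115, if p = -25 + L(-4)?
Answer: -106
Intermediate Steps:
Y(k, w) = k/4
p = -9 (p = -25 + (-4)² = -25 + 16 = -9)
Y(-4, -1)*p - 115 = ((¼)*(-4))*(-9) - 115 = -1*(-9) - 115 = 9 - 115 = -106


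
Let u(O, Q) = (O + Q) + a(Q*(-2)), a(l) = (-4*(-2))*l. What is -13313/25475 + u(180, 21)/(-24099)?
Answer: -105796954/204640675 ≈ -0.51699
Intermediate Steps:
a(l) = 8*l
u(O, Q) = O - 15*Q (u(O, Q) = (O + Q) + 8*(Q*(-2)) = (O + Q) + 8*(-2*Q) = (O + Q) - 16*Q = O - 15*Q)
-13313/25475 + u(180, 21)/(-24099) = -13313/25475 + (180 - 15*21)/(-24099) = -13313*1/25475 + (180 - 315)*(-1/24099) = -13313/25475 - 135*(-1/24099) = -13313/25475 + 45/8033 = -105796954/204640675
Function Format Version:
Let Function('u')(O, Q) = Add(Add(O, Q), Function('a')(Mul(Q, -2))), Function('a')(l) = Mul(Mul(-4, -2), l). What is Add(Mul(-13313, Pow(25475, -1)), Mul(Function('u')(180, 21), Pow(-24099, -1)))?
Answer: Rational(-105796954, 204640675) ≈ -0.51699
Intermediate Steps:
Function('a')(l) = Mul(8, l)
Function('u')(O, Q) = Add(O, Mul(-15, Q)) (Function('u')(O, Q) = Add(Add(O, Q), Mul(8, Mul(Q, -2))) = Add(Add(O, Q), Mul(8, Mul(-2, Q))) = Add(Add(O, Q), Mul(-16, Q)) = Add(O, Mul(-15, Q)))
Add(Mul(-13313, Pow(25475, -1)), Mul(Function('u')(180, 21), Pow(-24099, -1))) = Add(Mul(-13313, Pow(25475, -1)), Mul(Add(180, Mul(-15, 21)), Pow(-24099, -1))) = Add(Mul(-13313, Rational(1, 25475)), Mul(Add(180, -315), Rational(-1, 24099))) = Add(Rational(-13313, 25475), Mul(-135, Rational(-1, 24099))) = Add(Rational(-13313, 25475), Rational(45, 8033)) = Rational(-105796954, 204640675)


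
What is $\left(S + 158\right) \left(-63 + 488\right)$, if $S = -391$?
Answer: $-99025$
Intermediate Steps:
$\left(S + 158\right) \left(-63 + 488\right) = \left(-391 + 158\right) \left(-63 + 488\right) = \left(-233\right) 425 = -99025$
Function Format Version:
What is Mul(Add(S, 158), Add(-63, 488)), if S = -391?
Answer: -99025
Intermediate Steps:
Mul(Add(S, 158), Add(-63, 488)) = Mul(Add(-391, 158), Add(-63, 488)) = Mul(-233, 425) = -99025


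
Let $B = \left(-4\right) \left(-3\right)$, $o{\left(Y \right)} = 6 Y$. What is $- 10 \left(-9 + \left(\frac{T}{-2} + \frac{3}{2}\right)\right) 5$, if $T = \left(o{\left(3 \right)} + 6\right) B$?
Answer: $7575$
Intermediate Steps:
$B = 12$
$T = 288$ ($T = \left(6 \cdot 3 + 6\right) 12 = \left(18 + 6\right) 12 = 24 \cdot 12 = 288$)
$- 10 \left(-9 + \left(\frac{T}{-2} + \frac{3}{2}\right)\right) 5 = - 10 \left(-9 + \left(\frac{288}{-2} + \frac{3}{2}\right)\right) 5 = - 10 \left(-9 + \left(288 \left(- \frac{1}{2}\right) + 3 \cdot \frac{1}{2}\right)\right) 5 = - 10 \left(-9 + \left(-144 + \frac{3}{2}\right)\right) 5 = - 10 \left(-9 - \frac{285}{2}\right) 5 = \left(-10\right) \left(- \frac{303}{2}\right) 5 = 1515 \cdot 5 = 7575$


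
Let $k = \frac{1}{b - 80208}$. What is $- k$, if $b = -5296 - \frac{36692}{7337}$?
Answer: $\frac{7337}{627379540} \approx 1.1695 \cdot 10^{-5}$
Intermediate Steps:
$b = - \frac{38893444}{7337}$ ($b = -5296 - \frac{36692}{7337} = - \frac{38893444}{7337} \approx -5301.0$)
$k = - \frac{7337}{627379540}$ ($k = \frac{1}{- \frac{38893444}{7337} - 80208} = \frac{1}{- \frac{627379540}{7337}} = - \frac{7337}{627379540} \approx -1.1695 \cdot 10^{-5}$)
$- k = \left(-1\right) \left(- \frac{7337}{627379540}\right) = \frac{7337}{627379540}$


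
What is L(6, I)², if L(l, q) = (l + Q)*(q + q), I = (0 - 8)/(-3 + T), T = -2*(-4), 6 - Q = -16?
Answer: 200704/25 ≈ 8028.2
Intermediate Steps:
Q = 22 (Q = 6 - 1*(-16) = 6 + 16 = 22)
T = 8
I = -8/5 (I = (0 - 8)/(-3 + 8) = -8/5 ≈ -1.6000)
L(l, q) = 2*q*(22 + l) (L(l, q) = (l + 22)*(q + q) = (22 + l)*(2*q) = 2*q*(22 + l))
L(6, I)² = (2*(-8/5)*(22 + 6))² = (2*(-8/5)*28)² = (-448/5)² = 200704/25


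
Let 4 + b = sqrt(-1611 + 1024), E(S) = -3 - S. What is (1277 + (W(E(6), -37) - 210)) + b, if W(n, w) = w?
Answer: 1026 + I*sqrt(587) ≈ 1026.0 + 24.228*I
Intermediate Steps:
b = -4 + I*sqrt(587) (b = -4 + sqrt(-1611 + 1024) = -4 + sqrt(-587) = -4 + I*sqrt(587) ≈ -4.0 + 24.228*I)
(1277 + (W(E(6), -37) - 210)) + b = (1277 + (-37 - 210)) + (-4 + I*sqrt(587)) = (1277 - 247) + (-4 + I*sqrt(587)) = 1030 + (-4 + I*sqrt(587)) = 1026 + I*sqrt(587)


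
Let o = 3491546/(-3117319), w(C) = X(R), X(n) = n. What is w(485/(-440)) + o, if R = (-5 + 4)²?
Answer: -374227/3117319 ≈ -0.12005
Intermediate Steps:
R = 1 (R = (-1)² = 1)
w(C) = 1
o = -3491546/3117319 (o = 3491546*(-1/3117319) = -3491546/3117319 ≈ -1.1200)
w(485/(-440)) + o = 1 - 3491546/3117319 = -374227/3117319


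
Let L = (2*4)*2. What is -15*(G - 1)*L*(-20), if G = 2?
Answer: 4800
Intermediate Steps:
L = 16 (L = 8*2 = 16)
-15*(G - 1)*L*(-20) = -15*(2 - 1)*16*(-20) = -15*16*(-20) = -240*(-20) = 4800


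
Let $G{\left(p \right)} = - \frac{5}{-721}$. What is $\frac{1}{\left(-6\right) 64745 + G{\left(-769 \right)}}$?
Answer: $- \frac{721}{280086865} \approx -2.5742 \cdot 10^{-6}$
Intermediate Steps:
$G{\left(p \right)} = \frac{5}{721}$ ($G{\left(p \right)} = \left(-5\right) \left(- \frac{1}{721}\right) = \frac{5}{721}$)
$\frac{1}{\left(-6\right) 64745 + G{\left(-769 \right)}} = \frac{1}{\left(-6\right) 64745 + \frac{5}{721}} = \frac{1}{-388470 + \frac{5}{721}} = \frac{1}{- \frac{280086865}{721}} = - \frac{721}{280086865}$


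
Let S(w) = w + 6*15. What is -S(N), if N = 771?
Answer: -861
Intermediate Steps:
S(w) = 90 + w (S(w) = w + 90 = 90 + w)
-S(N) = -(90 + 771) = -1*861 = -861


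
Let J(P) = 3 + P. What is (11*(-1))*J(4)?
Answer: -77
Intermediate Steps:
(11*(-1))*J(4) = (11*(-1))*(3 + 4) = -11*7 = -77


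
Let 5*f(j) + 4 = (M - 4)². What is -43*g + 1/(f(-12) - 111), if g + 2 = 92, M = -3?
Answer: -394741/102 ≈ -3870.0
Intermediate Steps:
g = 90 (g = -2 + 92 = 90)
f(j) = 9 (f(j) = -⅘ + (-3 - 4)²/5 = -⅘ + (⅕)*(-7)² = -⅘ + (⅕)*49 = -⅘ + 49/5 = 9)
-43*g + 1/(f(-12) - 111) = -43*90 + 1/(9 - 111) = -3870 + 1/(-102) = -3870 - 1/102 = -394741/102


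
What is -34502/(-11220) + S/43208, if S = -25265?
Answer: 2494399/1001640 ≈ 2.4903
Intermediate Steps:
-34502/(-11220) + S/43208 = -34502/(-11220) - 25265/43208 = -34502*(-1/11220) - 25265*1/43208 = 17251/5610 - 25265/43208 = 2494399/1001640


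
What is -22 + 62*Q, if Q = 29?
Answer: 1776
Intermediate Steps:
-22 + 62*Q = -22 + 62*29 = -22 + 1798 = 1776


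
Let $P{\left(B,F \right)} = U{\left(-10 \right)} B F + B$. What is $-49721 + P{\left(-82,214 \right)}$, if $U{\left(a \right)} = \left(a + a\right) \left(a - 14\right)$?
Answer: $-8472843$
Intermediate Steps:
$U{\left(a \right)} = 2 a \left(-14 + a\right)$
$P{\left(B,F \right)} = B + 480 B F$ ($P{\left(B,F \right)} = 2 \left(-10\right) \left(-14 - 10\right) B F + B = 2 \left(-10\right) \left(-24\right) B F + B = 480 B F + B = B + 480 B F$)
$-49721 + P{\left(-82,214 \right)} = -49721 - 82 \left(1 + 480 \cdot 214\right) = -49721 - 82 \left(1 + 102720\right) = -49721 - 8423122 = -8472843$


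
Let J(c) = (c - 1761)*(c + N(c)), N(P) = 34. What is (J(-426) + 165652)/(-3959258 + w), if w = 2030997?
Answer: -1022956/1928261 ≈ -0.53051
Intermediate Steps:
J(c) = (-1761 + c)*(34 + c) (J(c) = (c - 1761)*(c + 34) = (-1761 + c)*(34 + c))
(J(-426) + 165652)/(-3959258 + w) = ((-59874 + (-426)² - 1727*(-426)) + 165652)/(-3959258 + 2030997) = ((-59874 + 181476 + 735702) + 165652)/(-1928261) = (857304 + 165652)*(-1/1928261) = 1022956*(-1/1928261) = -1022956/1928261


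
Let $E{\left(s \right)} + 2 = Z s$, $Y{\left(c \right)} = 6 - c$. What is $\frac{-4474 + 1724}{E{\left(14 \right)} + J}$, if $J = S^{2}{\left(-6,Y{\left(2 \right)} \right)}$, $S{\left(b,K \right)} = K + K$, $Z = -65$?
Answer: $\frac{1375}{424} \approx 3.2429$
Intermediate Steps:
$S{\left(b,K \right)} = 2 K$
$J = 64$ ($J = \left(2 \left(6 - 2\right)\right)^{2} = \left(2 \cdot 4\right)^{2} = 8^{2} = 64$)
$E{\left(s \right)} = -2 - 65 s$
$\frac{-4474 + 1724}{E{\left(14 \right)} + J} = \frac{-4474 + 1724}{\left(-2 - 910\right) + 64} = - \frac{2750}{\left(-2 - 910\right) + 64} = - \frac{2750}{-912 + 64} = - \frac{2750}{-848} = \left(-2750\right) \left(- \frac{1}{848}\right) = \frac{1375}{424}$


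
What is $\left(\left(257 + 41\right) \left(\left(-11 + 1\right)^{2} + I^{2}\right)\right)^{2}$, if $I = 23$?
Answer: $35134503364$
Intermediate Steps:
$\left(\left(257 + 41\right) \left(\left(-11 + 1\right)^{2} + I^{2}\right)\right)^{2} = \left(\left(257 + 41\right) \left(\left(-11 + 1\right)^{2} + 23^{2}\right)\right)^{2} = \left(298 \left(\left(-10\right)^{2} + 529\right)\right)^{2} = \left(298 \left(100 + 529\right)\right)^{2} = \left(298 \cdot 629\right)^{2} = 187442^{2} = 35134503364$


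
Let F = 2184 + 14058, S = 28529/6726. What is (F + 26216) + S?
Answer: 285601037/6726 ≈ 42462.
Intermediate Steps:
S = 28529/6726 (S = 28529*(1/6726) = 28529/6726 ≈ 4.2416)
F = 16242
(F + 26216) + S = (16242 + 26216) + 28529/6726 = 42458 + 28529/6726 = 285601037/6726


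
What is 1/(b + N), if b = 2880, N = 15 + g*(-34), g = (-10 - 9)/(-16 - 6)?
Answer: 11/31522 ≈ 0.00034896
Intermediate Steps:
g = 19/22 (g = -19/(-22) = -19*(-1/22) = 19/22 ≈ 0.86364)
N = -158/11 (N = 15 + (19/22)*(-34) = 15 - 323/11 = -158/11 ≈ -14.364)
1/(b + N) = 1/(2880 - 158/11) = 1/(31522/11) = 11/31522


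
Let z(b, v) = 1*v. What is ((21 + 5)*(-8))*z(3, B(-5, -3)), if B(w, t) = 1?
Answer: -208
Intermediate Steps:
z(b, v) = v
((21 + 5)*(-8))*z(3, B(-5, -3)) = ((21 + 5)*(-8))*1 = (26*(-8))*1 = -208*1 = -208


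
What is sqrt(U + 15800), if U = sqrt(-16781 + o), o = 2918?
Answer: sqrt(15800 + I*sqrt(13863)) ≈ 125.7 + 0.4683*I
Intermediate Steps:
U = I*sqrt(13863) (U = sqrt(-16781 + 2918) = sqrt(-13863) = I*sqrt(13863) ≈ 117.74*I)
sqrt(U + 15800) = sqrt(I*sqrt(13863) + 15800) = sqrt(15800 + I*sqrt(13863))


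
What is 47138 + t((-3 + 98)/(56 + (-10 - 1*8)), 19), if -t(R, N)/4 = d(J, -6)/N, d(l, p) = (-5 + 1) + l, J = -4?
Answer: 895654/19 ≈ 47140.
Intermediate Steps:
d(l, p) = -4 + l
t(R, N) = 32/N (t(R, N) = -4*(-4 - 4)/N = -(-32)/N = 32/N)
47138 + t((-3 + 98)/(56 + (-10 - 1*8)), 19) = 47138 + 32/19 = 895654/19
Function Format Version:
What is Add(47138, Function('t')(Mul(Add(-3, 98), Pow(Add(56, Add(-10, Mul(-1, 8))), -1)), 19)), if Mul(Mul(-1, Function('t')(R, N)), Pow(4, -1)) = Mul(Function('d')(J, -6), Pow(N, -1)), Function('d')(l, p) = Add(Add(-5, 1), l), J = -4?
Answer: Rational(895654, 19) ≈ 47140.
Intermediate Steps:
Function('d')(l, p) = Add(-4, l)
Function('t')(R, N) = Mul(32, Pow(N, -1)) (Function('t')(R, N) = Mul(-4, Mul(Add(-4, -4), Pow(N, -1))) = Mul(-4, Mul(-8, Pow(N, -1))) = Mul(32, Pow(N, -1)))
Add(47138, Function('t')(Mul(Add(-3, 98), Pow(Add(56, Add(-10, Mul(-1, 8))), -1)), 19)) = Add(47138, Mul(32, Pow(19, -1))) = Add(47138, Mul(32, Rational(1, 19))) = Add(47138, Rational(32, 19)) = Rational(895654, 19)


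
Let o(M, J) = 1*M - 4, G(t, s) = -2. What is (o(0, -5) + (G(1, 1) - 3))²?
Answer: 81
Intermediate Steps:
o(M, J) = -4 + M (o(M, J) = M - 4 = -4 + M)
(o(0, -5) + (G(1, 1) - 3))² = ((-4 + 0) + (-2 - 3))² = (-4 - 5)² = (-9)² = 81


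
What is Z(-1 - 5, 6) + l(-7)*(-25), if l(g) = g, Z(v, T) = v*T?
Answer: 139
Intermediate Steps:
Z(v, T) = T*v
Z(-1 - 5, 6) + l(-7)*(-25) = 6*(-1 - 5) - 7*(-25) = 6*(-6) + 175 = -36 + 175 = 139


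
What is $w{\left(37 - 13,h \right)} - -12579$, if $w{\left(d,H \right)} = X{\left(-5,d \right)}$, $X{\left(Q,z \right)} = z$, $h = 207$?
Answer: $12603$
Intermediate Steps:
$w{\left(d,H \right)} = d$
$w{\left(37 - 13,h \right)} - -12579 = \left(37 - 13\right) - -12579 = 24 + 12579 = 12603$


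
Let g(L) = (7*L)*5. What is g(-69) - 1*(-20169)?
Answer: 17754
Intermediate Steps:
g(L) = 35*L
g(-69) - 1*(-20169) = 35*(-69) - 1*(-20169) = -2415 + 20169 = 17754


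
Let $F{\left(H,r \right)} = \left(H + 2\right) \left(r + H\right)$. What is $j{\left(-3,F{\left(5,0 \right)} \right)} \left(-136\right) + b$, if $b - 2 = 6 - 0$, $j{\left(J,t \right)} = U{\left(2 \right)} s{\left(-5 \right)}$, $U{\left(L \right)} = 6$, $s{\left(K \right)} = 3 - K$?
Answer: $-6520$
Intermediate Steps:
$F{\left(H,r \right)} = \left(2 + H\right) \left(H + r\right)$
$j{\left(J,t \right)} = 48$ ($j{\left(J,t \right)} = 6 \left(3 - -5\right) = 6 \left(3 + 5\right) = 6 \cdot 8 = 48$)
$b = 8$ ($b = 2 + \left(6 - 0\right) = 2 + \left(6 + 0\right) = 2 + 6 = 8$)
$j{\left(-3,F{\left(5,0 \right)} \right)} \left(-136\right) + b = 48 \left(-136\right) + 8 = -6528 + 8 = -6520$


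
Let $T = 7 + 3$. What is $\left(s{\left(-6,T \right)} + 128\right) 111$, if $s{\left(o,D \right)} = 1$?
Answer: $14319$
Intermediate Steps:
$T = 10$
$\left(s{\left(-6,T \right)} + 128\right) 111 = \left(1 + 128\right) 111 = 129 \cdot 111 = 14319$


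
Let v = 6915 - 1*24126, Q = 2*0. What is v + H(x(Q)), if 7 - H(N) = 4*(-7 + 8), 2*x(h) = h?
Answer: -17208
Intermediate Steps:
Q = 0
x(h) = h/2
H(N) = 3 (H(N) = 7 - 4*(-7 + 8) = 7 - 4 = 3)
v = -17211 (v = 6915 - 24126 = -17211)
v + H(x(Q)) = -17211 + 3 = -17208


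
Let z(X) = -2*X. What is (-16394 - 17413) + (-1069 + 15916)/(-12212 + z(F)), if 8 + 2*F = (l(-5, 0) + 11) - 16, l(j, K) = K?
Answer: -412426440/12199 ≈ -33808.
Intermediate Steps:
F = -13/2 (F = -4 + ((0 + 11) - 16)/2 = -4 + (11 - 16)/2 = -4 + (½)*(-5) = -4 - 5/2 = -13/2 ≈ -6.5000)
(-16394 - 17413) + (-1069 + 15916)/(-12212 + z(F)) = (-16394 - 17413) + (-1069 + 15916)/(-12212 - 2*(-13/2)) = -33807 + 14847/(-12212 + 13) = -33807 + 14847/(-12199) = -33807 + 14847*(-1/12199) = -33807 - 14847/12199 = -412426440/12199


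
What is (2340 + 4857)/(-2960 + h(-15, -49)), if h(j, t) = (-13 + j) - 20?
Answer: -7197/3008 ≈ -2.3926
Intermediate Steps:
h(j, t) = -33 + j
(2340 + 4857)/(-2960 + h(-15, -49)) = (2340 + 4857)/(-2960 + (-33 - 15)) = 7197/(-2960 - 48) = 7197/(-3008) = 7197*(-1/3008) = -7197/3008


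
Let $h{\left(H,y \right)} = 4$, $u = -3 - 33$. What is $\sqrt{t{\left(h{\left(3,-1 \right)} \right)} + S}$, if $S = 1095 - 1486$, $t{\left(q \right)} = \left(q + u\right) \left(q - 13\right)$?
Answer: $i \sqrt{103} \approx 10.149 i$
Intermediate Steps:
$u = -36$
$t{\left(q \right)} = \left(-36 + q\right) \left(-13 + q\right)$ ($t{\left(q \right)} = \left(q - 36\right) \left(q - 13\right) = \left(-36 + q\right) \left(-13 + q\right)$)
$S = -391$
$\sqrt{t{\left(h{\left(3,-1 \right)} \right)} + S} = \sqrt{\left(468 + 4^{2} - 196\right) - 391} = \sqrt{\left(468 + 16 - 196\right) - 391} = \sqrt{288 - 391} = \sqrt{-103} = i \sqrt{103}$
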